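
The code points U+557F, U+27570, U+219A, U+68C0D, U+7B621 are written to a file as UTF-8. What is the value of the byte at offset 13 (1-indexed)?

1-indexed offset 13 is 0-indexed offset 12.
U+557F → 3-byte form E5 95 BF at offsets 0–2.
U+27570 → 4-byte form F0 A7 95 B0 at offsets 3–6.
U+219A → 3-byte form E2 86 9A at offsets 7–9.
U+68C0D → 4-byte form F1 A8 B0 8D at offsets 10–13.
Offset 12 falls in char 4's range; it's byte 3 of F1 A8 B0 8D = 0xB0.

0xB0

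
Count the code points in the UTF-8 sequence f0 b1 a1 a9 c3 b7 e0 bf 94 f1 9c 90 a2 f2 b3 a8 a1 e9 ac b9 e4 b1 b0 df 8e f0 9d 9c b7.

Byte at offset 0: 0xF0 = 11110000 → 4-byte char (#1). Advance 4.
Byte at offset 4: 0xC3 = 11000011 → 2-byte char (#2). Advance 2.
Byte at offset 6: 0xE0 = 11100000 → 3-byte char (#3). Advance 3.
Byte at offset 9: 0xF1 = 11110001 → 4-byte char (#4). Advance 4.
Byte at offset 13: 0xF2 = 11110010 → 4-byte char (#5). Advance 4.
Byte at offset 17: 0xE9 = 11101001 → 3-byte char (#6). Advance 3.
Byte at offset 20: 0xE4 = 11100100 → 3-byte char (#7). Advance 3.
Byte at offset 23: 0xDF = 11011111 → 2-byte char (#8). Advance 2.
Byte at offset 25: 0xF0 = 11110000 → 4-byte char (#9). Advance 4.
Reached end at offset 29 after 9 code points.

9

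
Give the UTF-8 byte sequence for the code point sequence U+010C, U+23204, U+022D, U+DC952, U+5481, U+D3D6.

C4 8C F0 A3 88 84 C8 AD F3 9C A5 92 E5 92 81 ED 8F 96

U+010C: 2-byte form → C4 8C.
U+23204: 4-byte form → F0 A3 88 84.
U+022D: 2-byte form → C8 AD.
U+DC952: 4-byte form → F3 9C A5 92.
U+5481: 3-byte form → E5 92 81.
U+D3D6: 3-byte form → ED 8F 96.
Concatenated (18 bytes): C4 8C F0 A3 88 84 C8 AD F3 9C A5 92 E5 92 81 ED 8F 96.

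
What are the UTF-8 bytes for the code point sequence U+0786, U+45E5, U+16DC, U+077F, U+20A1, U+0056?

U+0786: 2-byte form → DE 86.
U+45E5: 3-byte form → E4 97 A5.
U+16DC: 3-byte form → E1 9B 9C.
U+077F: 2-byte form → DD BF.
U+20A1: 3-byte form → E2 82 A1.
U+0056: 1-byte form → 56.
Concatenated (14 bytes): DE 86 E4 97 A5 E1 9B 9C DD BF E2 82 A1 56.

DE 86 E4 97 A5 E1 9B 9C DD BF E2 82 A1 56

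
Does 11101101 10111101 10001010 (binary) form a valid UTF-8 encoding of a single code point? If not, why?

invalid (encodes a surrogate (U+D800–U+DFFF))

Structurally a 3-byte sequence; payload = 0xDF4A.
But 0xDF4A is in U+D800–U+DFFF, the surrogate range. Surrogates are not Unicode scalar values and are forbidden in UTF-8.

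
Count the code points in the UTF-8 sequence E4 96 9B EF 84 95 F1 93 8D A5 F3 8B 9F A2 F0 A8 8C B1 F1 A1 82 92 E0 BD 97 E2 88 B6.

8

Byte at offset 0: 0xE4 = 11100100 → 3-byte char (#1). Advance 3.
Byte at offset 3: 0xEF = 11101111 → 3-byte char (#2). Advance 3.
Byte at offset 6: 0xF1 = 11110001 → 4-byte char (#3). Advance 4.
Byte at offset 10: 0xF3 = 11110011 → 4-byte char (#4). Advance 4.
Byte at offset 14: 0xF0 = 11110000 → 4-byte char (#5). Advance 4.
Byte at offset 18: 0xF1 = 11110001 → 4-byte char (#6). Advance 4.
Byte at offset 22: 0xE0 = 11100000 → 3-byte char (#7). Advance 3.
Byte at offset 25: 0xE2 = 11100010 → 3-byte char (#8). Advance 3.
Reached end at offset 28 after 8 code points.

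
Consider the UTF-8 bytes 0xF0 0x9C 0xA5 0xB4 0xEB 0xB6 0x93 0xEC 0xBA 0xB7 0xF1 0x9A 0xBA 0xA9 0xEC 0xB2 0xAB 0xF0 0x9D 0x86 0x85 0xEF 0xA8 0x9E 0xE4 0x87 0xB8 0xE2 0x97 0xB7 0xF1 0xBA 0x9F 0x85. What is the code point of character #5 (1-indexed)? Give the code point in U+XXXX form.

Offset 0: leading byte 0xF0 = 11110000 → 4-byte char #1 = F0 9C A5 B4.
Offset 4: leading byte 0xEB = 11101011 → 3-byte char #2 = EB B6 93.
Offset 7: leading byte 0xEC = 11101100 → 3-byte char #3 = EC BA B7.
Offset 10: leading byte 0xF1 = 11110001 → 4-byte char #4 = F1 9A BA A9.
Offset 14: leading byte 0xEC = 11101100 → 3-byte char #5 = EC B2 AB.
Leading byte 0xEC = 11101100 matches 1110xxxx → 3-byte sequence.
Byte 1: 0xEC = 11101100, payload 1100 (4 bits).
Byte 2: 0xB2 = 10110010 (10xxxxxx ✓), payload 110010.
Byte 3: 0xAB = 10101011 (10xxxxxx ✓), payload 101011.
Concatenate: 1100110010101011 = 0xCCAB (16 bits → U+CCAB).

U+CCAB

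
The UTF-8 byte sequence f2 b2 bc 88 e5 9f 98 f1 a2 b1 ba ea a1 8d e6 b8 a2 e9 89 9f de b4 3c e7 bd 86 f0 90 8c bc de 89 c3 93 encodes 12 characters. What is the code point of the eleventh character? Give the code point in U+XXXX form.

U+0789

Offset 0: leading byte 0xF2 = 11110010 → 4-byte char #1 = F2 B2 BC 88.
Offset 4: leading byte 0xE5 = 11100101 → 3-byte char #2 = E5 9F 98.
Offset 7: leading byte 0xF1 = 11110001 → 4-byte char #3 = F1 A2 B1 BA.
Offset 11: leading byte 0xEA = 11101010 → 3-byte char #4 = EA A1 8D.
Offset 14: leading byte 0xE6 = 11100110 → 3-byte char #5 = E6 B8 A2.
Offset 17: leading byte 0xE9 = 11101001 → 3-byte char #6 = E9 89 9F.
Offset 20: leading byte 0xDE = 11011110 → 2-byte char #7 = DE B4.
Offset 22: leading byte 0x3C = 00111100 → 1-byte char #8 = 3C.
Offset 23: leading byte 0xE7 = 11100111 → 3-byte char #9 = E7 BD 86.
Offset 26: leading byte 0xF0 = 11110000 → 4-byte char #10 = F0 90 8C BC.
Offset 30: leading byte 0xDE = 11011110 → 2-byte char #11 = DE 89.
Leading byte 0xDE = 11011110 matches 110xxxxx → 2-byte sequence.
Byte 1: 0xDE = 11011110, payload 11110 (5 bits).
Byte 2: 0x89 = 10001001 (10xxxxxx ✓), payload 001001.
Concatenate: 11110001001 = 0x789 (11 bits → U+0789).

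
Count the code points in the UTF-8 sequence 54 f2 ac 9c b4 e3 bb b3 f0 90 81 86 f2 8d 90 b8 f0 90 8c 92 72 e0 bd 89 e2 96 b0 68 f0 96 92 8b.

11

Byte at offset 0: 0x54 = 01010100 → 1-byte char (#1). Advance 1.
Byte at offset 1: 0xF2 = 11110010 → 4-byte char (#2). Advance 4.
Byte at offset 5: 0xE3 = 11100011 → 3-byte char (#3). Advance 3.
Byte at offset 8: 0xF0 = 11110000 → 4-byte char (#4). Advance 4.
Byte at offset 12: 0xF2 = 11110010 → 4-byte char (#5). Advance 4.
Byte at offset 16: 0xF0 = 11110000 → 4-byte char (#6). Advance 4.
Byte at offset 20: 0x72 = 01110010 → 1-byte char (#7). Advance 1.
Byte at offset 21: 0xE0 = 11100000 → 3-byte char (#8). Advance 3.
Byte at offset 24: 0xE2 = 11100010 → 3-byte char (#9). Advance 3.
Byte at offset 27: 0x68 = 01101000 → 1-byte char (#10). Advance 1.
Byte at offset 28: 0xF0 = 11110000 → 4-byte char (#11). Advance 4.
Reached end at offset 32 after 11 code points.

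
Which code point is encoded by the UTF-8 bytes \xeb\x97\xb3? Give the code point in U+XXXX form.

Leading byte 0xEB = 11101011 matches 1110xxxx → 3-byte sequence.
Byte 1: 0xEB = 11101011, payload 1011 (4 bits).
Byte 2: 0x97 = 10010111 (10xxxxxx ✓), payload 010111.
Byte 3: 0xB3 = 10110011 (10xxxxxx ✓), payload 110011.
Concatenate: 1011010111110011 = 0xB5F3 (16 bits → U+B5F3).

U+B5F3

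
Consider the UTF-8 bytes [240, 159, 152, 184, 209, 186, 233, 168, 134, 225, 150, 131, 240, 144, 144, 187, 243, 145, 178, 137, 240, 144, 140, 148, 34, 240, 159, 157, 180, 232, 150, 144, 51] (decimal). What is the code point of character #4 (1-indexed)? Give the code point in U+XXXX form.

U+1583

Offset 0: leading byte 0xF0 = 11110000 → 4-byte char #1 = F0 9F 98 B8.
Offset 4: leading byte 0xD1 = 11010001 → 2-byte char #2 = D1 BA.
Offset 6: leading byte 0xE9 = 11101001 → 3-byte char #3 = E9 A8 86.
Offset 9: leading byte 0xE1 = 11100001 → 3-byte char #4 = E1 96 83.
Leading byte 0xE1 = 11100001 matches 1110xxxx → 3-byte sequence.
Byte 1: 0xE1 = 11100001, payload 0001 (4 bits).
Byte 2: 0x96 = 10010110 (10xxxxxx ✓), payload 010110.
Byte 3: 0x83 = 10000011 (10xxxxxx ✓), payload 000011.
Concatenate: 0001010110000011 = 0x1583 (16 bits → U+1583).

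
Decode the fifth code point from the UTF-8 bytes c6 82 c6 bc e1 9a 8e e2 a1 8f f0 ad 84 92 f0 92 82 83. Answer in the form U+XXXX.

U+2D112

Offset 0: leading byte 0xC6 = 11000110 → 2-byte char #1 = C6 82.
Offset 2: leading byte 0xC6 = 11000110 → 2-byte char #2 = C6 BC.
Offset 4: leading byte 0xE1 = 11100001 → 3-byte char #3 = E1 9A 8E.
Offset 7: leading byte 0xE2 = 11100010 → 3-byte char #4 = E2 A1 8F.
Offset 10: leading byte 0xF0 = 11110000 → 4-byte char #5 = F0 AD 84 92.
Leading byte 0xF0 = 11110000 matches 11110xxx → 4-byte sequence.
Byte 1: 0xF0 = 11110000, payload 000 (3 bits).
Byte 2: 0xAD = 10101101 (10xxxxxx ✓), payload 101101.
Byte 3: 0x84 = 10000100 (10xxxxxx ✓), payload 000100.
Byte 4: 0x92 = 10010010 (10xxxxxx ✓), payload 010010.
Concatenate: 000101101000100010010 = 0x2D112 (21 bits → U+2D112).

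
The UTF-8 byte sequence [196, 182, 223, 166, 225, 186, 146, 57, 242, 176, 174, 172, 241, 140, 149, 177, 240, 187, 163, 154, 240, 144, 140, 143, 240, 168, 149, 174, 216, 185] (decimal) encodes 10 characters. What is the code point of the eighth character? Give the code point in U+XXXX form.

Offset 0: leading byte 0xC4 = 11000100 → 2-byte char #1 = C4 B6.
Offset 2: leading byte 0xDF = 11011111 → 2-byte char #2 = DF A6.
Offset 4: leading byte 0xE1 = 11100001 → 3-byte char #3 = E1 BA 92.
Offset 7: leading byte 0x39 = 00111001 → 1-byte char #4 = 39.
Offset 8: leading byte 0xF2 = 11110010 → 4-byte char #5 = F2 B0 AE AC.
Offset 12: leading byte 0xF1 = 11110001 → 4-byte char #6 = F1 8C 95 B1.
Offset 16: leading byte 0xF0 = 11110000 → 4-byte char #7 = F0 BB A3 9A.
Offset 20: leading byte 0xF0 = 11110000 → 4-byte char #8 = F0 90 8C 8F.
Leading byte 0xF0 = 11110000 matches 11110xxx → 4-byte sequence.
Byte 1: 0xF0 = 11110000, payload 000 (3 bits).
Byte 2: 0x90 = 10010000 (10xxxxxx ✓), payload 010000.
Byte 3: 0x8C = 10001100 (10xxxxxx ✓), payload 001100.
Byte 4: 0x8F = 10001111 (10xxxxxx ✓), payload 001111.
Concatenate: 000010000001100001111 = 0x1030F (21 bits → U+1030F).

U+1030F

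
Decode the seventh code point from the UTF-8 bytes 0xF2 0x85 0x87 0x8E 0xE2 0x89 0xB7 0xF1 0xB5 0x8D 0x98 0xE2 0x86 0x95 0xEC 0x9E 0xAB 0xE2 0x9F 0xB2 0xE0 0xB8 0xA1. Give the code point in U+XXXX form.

U+0E21

Offset 0: leading byte 0xF2 = 11110010 → 4-byte char #1 = F2 85 87 8E.
Offset 4: leading byte 0xE2 = 11100010 → 3-byte char #2 = E2 89 B7.
Offset 7: leading byte 0xF1 = 11110001 → 4-byte char #3 = F1 B5 8D 98.
Offset 11: leading byte 0xE2 = 11100010 → 3-byte char #4 = E2 86 95.
Offset 14: leading byte 0xEC = 11101100 → 3-byte char #5 = EC 9E AB.
Offset 17: leading byte 0xE2 = 11100010 → 3-byte char #6 = E2 9F B2.
Offset 20: leading byte 0xE0 = 11100000 → 3-byte char #7 = E0 B8 A1.
Leading byte 0xE0 = 11100000 matches 1110xxxx → 3-byte sequence.
Byte 1: 0xE0 = 11100000, payload 0000 (4 bits).
Byte 2: 0xB8 = 10111000 (10xxxxxx ✓), payload 111000.
Byte 3: 0xA1 = 10100001 (10xxxxxx ✓), payload 100001.
Concatenate: 0000111000100001 = 0xE21 (16 bits → U+0E21).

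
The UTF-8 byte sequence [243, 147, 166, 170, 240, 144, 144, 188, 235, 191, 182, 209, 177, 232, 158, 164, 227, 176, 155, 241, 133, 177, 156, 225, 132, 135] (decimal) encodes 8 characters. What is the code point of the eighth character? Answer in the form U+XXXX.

Offset 0: leading byte 0xF3 = 11110011 → 4-byte char #1 = F3 93 A6 AA.
Offset 4: leading byte 0xF0 = 11110000 → 4-byte char #2 = F0 90 90 BC.
Offset 8: leading byte 0xEB = 11101011 → 3-byte char #3 = EB BF B6.
Offset 11: leading byte 0xD1 = 11010001 → 2-byte char #4 = D1 B1.
Offset 13: leading byte 0xE8 = 11101000 → 3-byte char #5 = E8 9E A4.
Offset 16: leading byte 0xE3 = 11100011 → 3-byte char #6 = E3 B0 9B.
Offset 19: leading byte 0xF1 = 11110001 → 4-byte char #7 = F1 85 B1 9C.
Offset 23: leading byte 0xE1 = 11100001 → 3-byte char #8 = E1 84 87.
Leading byte 0xE1 = 11100001 matches 1110xxxx → 3-byte sequence.
Byte 1: 0xE1 = 11100001, payload 0001 (4 bits).
Byte 2: 0x84 = 10000100 (10xxxxxx ✓), payload 000100.
Byte 3: 0x87 = 10000111 (10xxxxxx ✓), payload 000111.
Concatenate: 0001000100000111 = 0x1107 (16 bits → U+1107).

U+1107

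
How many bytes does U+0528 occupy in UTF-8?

U+0528 = 0x528. UTF-8 uses 1 byte below 0x80, 2 below 0x800, 3 below 0x10000, 4 up to 0x10FFFF. 0x528 is in U+0080–U+07FF → 2 bytes.

2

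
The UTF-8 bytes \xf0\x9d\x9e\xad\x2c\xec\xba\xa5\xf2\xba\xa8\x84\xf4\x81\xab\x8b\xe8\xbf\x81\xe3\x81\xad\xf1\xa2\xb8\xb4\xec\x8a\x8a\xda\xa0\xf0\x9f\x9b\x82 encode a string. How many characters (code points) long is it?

11

Byte at offset 0: 0xF0 = 11110000 → 4-byte char (#1). Advance 4.
Byte at offset 4: 0x2C = 00101100 → 1-byte char (#2). Advance 1.
Byte at offset 5: 0xEC = 11101100 → 3-byte char (#3). Advance 3.
Byte at offset 8: 0xF2 = 11110010 → 4-byte char (#4). Advance 4.
Byte at offset 12: 0xF4 = 11110100 → 4-byte char (#5). Advance 4.
Byte at offset 16: 0xE8 = 11101000 → 3-byte char (#6). Advance 3.
Byte at offset 19: 0xE3 = 11100011 → 3-byte char (#7). Advance 3.
Byte at offset 22: 0xF1 = 11110001 → 4-byte char (#8). Advance 4.
Byte at offset 26: 0xEC = 11101100 → 3-byte char (#9). Advance 3.
Byte at offset 29: 0xDA = 11011010 → 2-byte char (#10). Advance 2.
Byte at offset 31: 0xF0 = 11110000 → 4-byte char (#11). Advance 4.
Reached end at offset 35 after 11 code points.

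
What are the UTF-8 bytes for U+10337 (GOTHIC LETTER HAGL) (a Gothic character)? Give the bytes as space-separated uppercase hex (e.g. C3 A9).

U+10337 = 0x10337 = 66359 decimal. In range U+10000–U+10FFFF → 4-byte form: 11110xxx 10xxxxxx 10xxxxxx 10xxxxxx.
Binary (21 bits): 000010000001100110111.
Split 3+6+6+6: 000 | 010000 | 001100 | 110111.
Byte 1: 11110000 = 0xF0.
Byte 2: 10010000 = 0x90.
Byte 3: 10001100 = 0x8C.
Byte 4: 10110111 = 0xB7.

F0 90 8C B7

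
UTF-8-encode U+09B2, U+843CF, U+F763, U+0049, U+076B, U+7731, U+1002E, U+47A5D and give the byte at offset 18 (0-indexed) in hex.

0x80

U+09B2 → 3-byte form E0 A6 B2 at offsets 0–2.
U+843CF → 4-byte form F2 84 8F 8F at offsets 3–6.
U+F763 → 3-byte form EF 9D A3 at offsets 7–9.
U+0049 → 1-byte form 49 at offsets 10–10.
U+076B → 2-byte form DD AB at offsets 11–12.
U+7731 → 3-byte form E7 9C B1 at offsets 13–15.
U+1002E → 4-byte form F0 90 80 AE at offsets 16–19.
Offset 18 falls in char 7's range; it's byte 3 of F0 90 80 AE = 0x80.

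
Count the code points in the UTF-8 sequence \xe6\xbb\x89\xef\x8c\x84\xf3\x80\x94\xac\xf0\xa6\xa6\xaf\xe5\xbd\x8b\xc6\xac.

Byte at offset 0: 0xE6 = 11100110 → 3-byte char (#1). Advance 3.
Byte at offset 3: 0xEF = 11101111 → 3-byte char (#2). Advance 3.
Byte at offset 6: 0xF3 = 11110011 → 4-byte char (#3). Advance 4.
Byte at offset 10: 0xF0 = 11110000 → 4-byte char (#4). Advance 4.
Byte at offset 14: 0xE5 = 11100101 → 3-byte char (#5). Advance 3.
Byte at offset 17: 0xC6 = 11000110 → 2-byte char (#6). Advance 2.
Reached end at offset 19 after 6 code points.

6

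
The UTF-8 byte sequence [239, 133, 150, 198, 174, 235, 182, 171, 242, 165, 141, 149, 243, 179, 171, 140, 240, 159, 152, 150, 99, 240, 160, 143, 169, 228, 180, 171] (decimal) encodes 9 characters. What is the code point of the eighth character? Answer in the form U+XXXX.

Offset 0: leading byte 0xEF = 11101111 → 3-byte char #1 = EF 85 96.
Offset 3: leading byte 0xC6 = 11000110 → 2-byte char #2 = C6 AE.
Offset 5: leading byte 0xEB = 11101011 → 3-byte char #3 = EB B6 AB.
Offset 8: leading byte 0xF2 = 11110010 → 4-byte char #4 = F2 A5 8D 95.
Offset 12: leading byte 0xF3 = 11110011 → 4-byte char #5 = F3 B3 AB 8C.
Offset 16: leading byte 0xF0 = 11110000 → 4-byte char #6 = F0 9F 98 96.
Offset 20: leading byte 0x63 = 01100011 → 1-byte char #7 = 63.
Offset 21: leading byte 0xF0 = 11110000 → 4-byte char #8 = F0 A0 8F A9.
Leading byte 0xF0 = 11110000 matches 11110xxx → 4-byte sequence.
Byte 1: 0xF0 = 11110000, payload 000 (3 bits).
Byte 2: 0xA0 = 10100000 (10xxxxxx ✓), payload 100000.
Byte 3: 0x8F = 10001111 (10xxxxxx ✓), payload 001111.
Byte 4: 0xA9 = 10101001 (10xxxxxx ✓), payload 101001.
Concatenate: 000100000001111101001 = 0x203E9 (21 bits → U+203E9).

U+203E9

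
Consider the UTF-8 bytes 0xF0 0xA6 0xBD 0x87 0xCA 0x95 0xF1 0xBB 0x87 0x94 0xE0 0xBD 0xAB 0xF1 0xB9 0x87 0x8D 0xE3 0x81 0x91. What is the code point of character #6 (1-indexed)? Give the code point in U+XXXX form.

Offset 0: leading byte 0xF0 = 11110000 → 4-byte char #1 = F0 A6 BD 87.
Offset 4: leading byte 0xCA = 11001010 → 2-byte char #2 = CA 95.
Offset 6: leading byte 0xF1 = 11110001 → 4-byte char #3 = F1 BB 87 94.
Offset 10: leading byte 0xE0 = 11100000 → 3-byte char #4 = E0 BD AB.
Offset 13: leading byte 0xF1 = 11110001 → 4-byte char #5 = F1 B9 87 8D.
Offset 17: leading byte 0xE3 = 11100011 → 3-byte char #6 = E3 81 91.
Leading byte 0xE3 = 11100011 matches 1110xxxx → 3-byte sequence.
Byte 1: 0xE3 = 11100011, payload 0011 (4 bits).
Byte 2: 0x81 = 10000001 (10xxxxxx ✓), payload 000001.
Byte 3: 0x91 = 10010001 (10xxxxxx ✓), payload 010001.
Concatenate: 0011000001010001 = 0x3051 (16 bits → U+3051).

U+3051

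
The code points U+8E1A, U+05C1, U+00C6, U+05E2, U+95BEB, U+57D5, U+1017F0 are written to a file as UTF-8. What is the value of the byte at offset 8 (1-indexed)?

1-indexed offset 8 is 0-indexed offset 7.
U+8E1A → 3-byte form E8 B8 9A at offsets 0–2.
U+05C1 → 2-byte form D7 81 at offsets 3–4.
U+00C6 → 2-byte form C3 86 at offsets 5–6.
U+05E2 → 2-byte form D7 A2 at offsets 7–8.
Offset 7 falls in char 4's range; it's byte 1 of D7 A2 = 0xD7.

0xD7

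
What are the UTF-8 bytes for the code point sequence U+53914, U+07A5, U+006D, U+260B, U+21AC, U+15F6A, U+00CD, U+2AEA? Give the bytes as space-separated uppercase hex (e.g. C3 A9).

U+53914: 4-byte form → F1 93 A4 94.
U+07A5: 2-byte form → DE A5.
U+006D: 1-byte form → 6D.
U+260B: 3-byte form → E2 98 8B.
U+21AC: 3-byte form → E2 86 AC.
U+15F6A: 4-byte form → F0 95 BD AA.
U+00CD: 2-byte form → C3 8D.
U+2AEA: 3-byte form → E2 AB AA.
Concatenated (22 bytes): F1 93 A4 94 DE A5 6D E2 98 8B E2 86 AC F0 95 BD AA C3 8D E2 AB AA.

F1 93 A4 94 DE A5 6D E2 98 8B E2 86 AC F0 95 BD AA C3 8D E2 AB AA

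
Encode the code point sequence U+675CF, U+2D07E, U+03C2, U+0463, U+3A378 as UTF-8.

U+675CF: 4-byte form → F1 A7 97 8F.
U+2D07E: 4-byte form → F0 AD 81 BE.
U+03C2: 2-byte form → CF 82.
U+0463: 2-byte form → D1 A3.
U+3A378: 4-byte form → F0 BA 8D B8.
Concatenated (16 bytes): F1 A7 97 8F F0 AD 81 BE CF 82 D1 A3 F0 BA 8D B8.

F1 A7 97 8F F0 AD 81 BE CF 82 D1 A3 F0 BA 8D B8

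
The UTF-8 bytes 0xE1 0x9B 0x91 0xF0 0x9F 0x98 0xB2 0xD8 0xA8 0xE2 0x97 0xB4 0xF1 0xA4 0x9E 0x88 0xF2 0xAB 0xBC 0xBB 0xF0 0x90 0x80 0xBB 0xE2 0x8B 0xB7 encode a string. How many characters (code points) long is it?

8

Byte at offset 0: 0xE1 = 11100001 → 3-byte char (#1). Advance 3.
Byte at offset 3: 0xF0 = 11110000 → 4-byte char (#2). Advance 4.
Byte at offset 7: 0xD8 = 11011000 → 2-byte char (#3). Advance 2.
Byte at offset 9: 0xE2 = 11100010 → 3-byte char (#4). Advance 3.
Byte at offset 12: 0xF1 = 11110001 → 4-byte char (#5). Advance 4.
Byte at offset 16: 0xF2 = 11110010 → 4-byte char (#6). Advance 4.
Byte at offset 20: 0xF0 = 11110000 → 4-byte char (#7). Advance 4.
Byte at offset 24: 0xE2 = 11100010 → 3-byte char (#8). Advance 3.
Reached end at offset 27 after 8 code points.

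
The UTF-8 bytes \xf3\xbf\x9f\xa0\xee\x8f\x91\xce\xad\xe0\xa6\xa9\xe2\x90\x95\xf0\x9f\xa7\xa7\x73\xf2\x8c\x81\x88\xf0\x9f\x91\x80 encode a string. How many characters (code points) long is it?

9

Byte at offset 0: 0xF3 = 11110011 → 4-byte char (#1). Advance 4.
Byte at offset 4: 0xEE = 11101110 → 3-byte char (#2). Advance 3.
Byte at offset 7: 0xCE = 11001110 → 2-byte char (#3). Advance 2.
Byte at offset 9: 0xE0 = 11100000 → 3-byte char (#4). Advance 3.
Byte at offset 12: 0xE2 = 11100010 → 3-byte char (#5). Advance 3.
Byte at offset 15: 0xF0 = 11110000 → 4-byte char (#6). Advance 4.
Byte at offset 19: 0x73 = 01110011 → 1-byte char (#7). Advance 1.
Byte at offset 20: 0xF2 = 11110010 → 4-byte char (#8). Advance 4.
Byte at offset 24: 0xF0 = 11110000 → 4-byte char (#9). Advance 4.
Reached end at offset 28 after 9 code points.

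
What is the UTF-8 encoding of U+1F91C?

U+1F91C = 0x1F91C = 129308 decimal. In range U+10000–U+10FFFF → 4-byte form: 11110xxx 10xxxxxx 10xxxxxx 10xxxxxx.
Binary (21 bits): 000011111100100011100.
Split 3+6+6+6: 000 | 011111 | 100100 | 011100.
Byte 1: 11110000 = 0xF0.
Byte 2: 10011111 = 0x9F.
Byte 3: 10100100 = 0xA4.
Byte 4: 10011100 = 0x9C.

F0 9F A4 9C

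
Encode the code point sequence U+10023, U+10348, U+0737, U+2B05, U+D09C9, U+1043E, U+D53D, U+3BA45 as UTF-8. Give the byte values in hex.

F0 90 80 A3 F0 90 8D 88 DC B7 E2 AC 85 F3 90 A7 89 F0 90 90 BE ED 94 BD F0 BB A9 85

U+10023: 4-byte form → F0 90 80 A3.
U+10348: 4-byte form → F0 90 8D 88.
U+0737: 2-byte form → DC B7.
U+2B05: 3-byte form → E2 AC 85.
U+D09C9: 4-byte form → F3 90 A7 89.
U+1043E: 4-byte form → F0 90 90 BE.
U+D53D: 3-byte form → ED 94 BD.
U+3BA45: 4-byte form → F0 BB A9 85.
Concatenated (28 bytes): F0 90 80 A3 F0 90 8D 88 DC B7 E2 AC 85 F3 90 A7 89 F0 90 90 BE ED 94 BD F0 BB A9 85.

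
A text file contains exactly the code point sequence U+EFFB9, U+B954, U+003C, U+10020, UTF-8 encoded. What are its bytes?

U+EFFB9: 4-byte form → F3 AF BE B9.
U+B954: 3-byte form → EB A5 94.
U+003C: 1-byte form → 3C.
U+10020: 4-byte form → F0 90 80 A0.
Concatenated (12 bytes): F3 AF BE B9 EB A5 94 3C F0 90 80 A0.

F3 AF BE B9 EB A5 94 3C F0 90 80 A0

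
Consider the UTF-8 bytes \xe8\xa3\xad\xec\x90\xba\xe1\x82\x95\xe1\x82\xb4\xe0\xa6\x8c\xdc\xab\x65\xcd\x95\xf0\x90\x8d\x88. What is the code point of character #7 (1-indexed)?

U+0065

Offset 0: leading byte 0xE8 = 11101000 → 3-byte char #1 = E8 A3 AD.
Offset 3: leading byte 0xEC = 11101100 → 3-byte char #2 = EC 90 BA.
Offset 6: leading byte 0xE1 = 11100001 → 3-byte char #3 = E1 82 95.
Offset 9: leading byte 0xE1 = 11100001 → 3-byte char #4 = E1 82 B4.
Offset 12: leading byte 0xE0 = 11100000 → 3-byte char #5 = E0 A6 8C.
Offset 15: leading byte 0xDC = 11011100 → 2-byte char #6 = DC AB.
Offset 17: leading byte 0x65 = 01100101 → 1-byte char #7 = 65.
Leading byte 0x65 = 01100101 matches 0xxxxxxx → 1-byte sequence.
Byte 1: 0x65 = 01100101, payload 1100101 (7 bits).
Concatenate: 1100101 = 0x65 (7 bits → U+0065).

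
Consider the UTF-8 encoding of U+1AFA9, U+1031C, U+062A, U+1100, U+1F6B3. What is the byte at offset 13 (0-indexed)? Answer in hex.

U+1AFA9 → 4-byte form F0 9A BE A9 at offsets 0–3.
U+1031C → 4-byte form F0 90 8C 9C at offsets 4–7.
U+062A → 2-byte form D8 AA at offsets 8–9.
U+1100 → 3-byte form E1 84 80 at offsets 10–12.
U+1F6B3 → 4-byte form F0 9F 9A B3 at offsets 13–16.
Offset 13 falls in char 5's range; it's byte 1 of F0 9F 9A B3 = 0xF0.

0xF0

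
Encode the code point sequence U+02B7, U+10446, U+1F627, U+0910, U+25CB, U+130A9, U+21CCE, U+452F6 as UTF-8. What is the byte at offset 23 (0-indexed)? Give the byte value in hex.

0x8E

U+02B7 → 2-byte form CA B7 at offsets 0–1.
U+10446 → 4-byte form F0 90 91 86 at offsets 2–5.
U+1F627 → 4-byte form F0 9F 98 A7 at offsets 6–9.
U+0910 → 3-byte form E0 A4 90 at offsets 10–12.
U+25CB → 3-byte form E2 97 8B at offsets 13–15.
U+130A9 → 4-byte form F0 93 82 A9 at offsets 16–19.
U+21CCE → 4-byte form F0 A1 B3 8E at offsets 20–23.
Offset 23 falls in char 7's range; it's byte 4 of F0 A1 B3 8E = 0x8E.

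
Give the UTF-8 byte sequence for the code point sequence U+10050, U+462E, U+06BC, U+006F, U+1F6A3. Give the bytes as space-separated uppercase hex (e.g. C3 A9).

F0 90 81 90 E4 98 AE DA BC 6F F0 9F 9A A3

U+10050: 4-byte form → F0 90 81 90.
U+462E: 3-byte form → E4 98 AE.
U+06BC: 2-byte form → DA BC.
U+006F: 1-byte form → 6F.
U+1F6A3: 4-byte form → F0 9F 9A A3.
Concatenated (14 bytes): F0 90 81 90 E4 98 AE DA BC 6F F0 9F 9A A3.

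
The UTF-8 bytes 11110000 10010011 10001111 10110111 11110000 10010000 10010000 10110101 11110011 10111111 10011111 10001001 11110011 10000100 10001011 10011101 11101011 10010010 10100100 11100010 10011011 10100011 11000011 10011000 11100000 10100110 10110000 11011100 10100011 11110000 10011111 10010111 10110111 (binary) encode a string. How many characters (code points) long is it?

10

Byte at offset 0: 0xF0 = 11110000 → 4-byte char (#1). Advance 4.
Byte at offset 4: 0xF0 = 11110000 → 4-byte char (#2). Advance 4.
Byte at offset 8: 0xF3 = 11110011 → 4-byte char (#3). Advance 4.
Byte at offset 12: 0xF3 = 11110011 → 4-byte char (#4). Advance 4.
Byte at offset 16: 0xEB = 11101011 → 3-byte char (#5). Advance 3.
Byte at offset 19: 0xE2 = 11100010 → 3-byte char (#6). Advance 3.
Byte at offset 22: 0xC3 = 11000011 → 2-byte char (#7). Advance 2.
Byte at offset 24: 0xE0 = 11100000 → 3-byte char (#8). Advance 3.
Byte at offset 27: 0xDC = 11011100 → 2-byte char (#9). Advance 2.
Byte at offset 29: 0xF0 = 11110000 → 4-byte char (#10). Advance 4.
Reached end at offset 33 after 10 code points.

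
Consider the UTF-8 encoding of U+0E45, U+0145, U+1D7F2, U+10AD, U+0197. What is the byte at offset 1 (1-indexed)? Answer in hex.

0xE0

1-indexed offset 1 is 0-indexed offset 0.
U+0E45 → 3-byte form E0 B9 85 at offsets 0–2.
Offset 0 falls in char 1's range; it's byte 1 of E0 B9 85 = 0xE0.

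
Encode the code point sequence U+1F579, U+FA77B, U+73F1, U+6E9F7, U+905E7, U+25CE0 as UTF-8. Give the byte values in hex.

F0 9F 95 B9 F3 BA 9D BB E7 8F B1 F1 AE A7 B7 F2 90 97 A7 F0 A5 B3 A0

U+1F579: 4-byte form → F0 9F 95 B9.
U+FA77B: 4-byte form → F3 BA 9D BB.
U+73F1: 3-byte form → E7 8F B1.
U+6E9F7: 4-byte form → F1 AE A7 B7.
U+905E7: 4-byte form → F2 90 97 A7.
U+25CE0: 4-byte form → F0 A5 B3 A0.
Concatenated (23 bytes): F0 9F 95 B9 F3 BA 9D BB E7 8F B1 F1 AE A7 B7 F2 90 97 A7 F0 A5 B3 A0.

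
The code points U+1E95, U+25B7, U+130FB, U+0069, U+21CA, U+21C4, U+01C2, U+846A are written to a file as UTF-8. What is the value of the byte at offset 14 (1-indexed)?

1-indexed offset 14 is 0-indexed offset 13.
U+1E95 → 3-byte form E1 BA 95 at offsets 0–2.
U+25B7 → 3-byte form E2 96 B7 at offsets 3–5.
U+130FB → 4-byte form F0 93 83 BB at offsets 6–9.
U+0069 → 1-byte form 69 at offsets 10–10.
U+21CA → 3-byte form E2 87 8A at offsets 11–13.
Offset 13 falls in char 5's range; it's byte 3 of E2 87 8A = 0x8A.

0x8A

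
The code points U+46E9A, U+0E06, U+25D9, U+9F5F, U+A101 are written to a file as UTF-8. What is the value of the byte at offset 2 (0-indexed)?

0xBA

U+46E9A → 4-byte form F1 86 BA 9A at offsets 0–3.
Offset 2 falls in char 1's range; it's byte 3 of F1 86 BA 9A = 0xBA.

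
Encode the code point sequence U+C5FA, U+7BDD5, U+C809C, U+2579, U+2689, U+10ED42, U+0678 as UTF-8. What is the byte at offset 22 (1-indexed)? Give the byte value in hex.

0xD9

1-indexed offset 22 is 0-indexed offset 21.
U+C5FA → 3-byte form EC 97 BA at offsets 0–2.
U+7BDD5 → 4-byte form F1 BB B7 95 at offsets 3–6.
U+C809C → 4-byte form F3 88 82 9C at offsets 7–10.
U+2579 → 3-byte form E2 95 B9 at offsets 11–13.
U+2689 → 3-byte form E2 9A 89 at offsets 14–16.
U+10ED42 → 4-byte form F4 8E B5 82 at offsets 17–20.
U+0678 → 2-byte form D9 B8 at offsets 21–22.
Offset 21 falls in char 7's range; it's byte 1 of D9 B8 = 0xD9.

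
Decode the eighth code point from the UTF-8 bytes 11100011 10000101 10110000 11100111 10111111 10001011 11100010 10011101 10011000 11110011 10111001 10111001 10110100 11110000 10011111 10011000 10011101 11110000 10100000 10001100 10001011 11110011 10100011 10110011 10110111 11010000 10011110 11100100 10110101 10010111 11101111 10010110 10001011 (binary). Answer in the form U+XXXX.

U+041E

Offset 0: leading byte 0xE3 = 11100011 → 3-byte char #1 = E3 85 B0.
Offset 3: leading byte 0xE7 = 11100111 → 3-byte char #2 = E7 BF 8B.
Offset 6: leading byte 0xE2 = 11100010 → 3-byte char #3 = E2 9D 98.
Offset 9: leading byte 0xF3 = 11110011 → 4-byte char #4 = F3 B9 B9 B4.
Offset 13: leading byte 0xF0 = 11110000 → 4-byte char #5 = F0 9F 98 9D.
Offset 17: leading byte 0xF0 = 11110000 → 4-byte char #6 = F0 A0 8C 8B.
Offset 21: leading byte 0xF3 = 11110011 → 4-byte char #7 = F3 A3 B3 B7.
Offset 25: leading byte 0xD0 = 11010000 → 2-byte char #8 = D0 9E.
Leading byte 0xD0 = 11010000 matches 110xxxxx → 2-byte sequence.
Byte 1: 0xD0 = 11010000, payload 10000 (5 bits).
Byte 2: 0x9E = 10011110 (10xxxxxx ✓), payload 011110.
Concatenate: 10000011110 = 0x41E (11 bits → U+041E).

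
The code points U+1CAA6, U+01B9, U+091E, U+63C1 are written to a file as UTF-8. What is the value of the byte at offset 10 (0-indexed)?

U+1CAA6 → 4-byte form F0 9C AA A6 at offsets 0–3.
U+01B9 → 2-byte form C6 B9 at offsets 4–5.
U+091E → 3-byte form E0 A4 9E at offsets 6–8.
U+63C1 → 3-byte form E6 8F 81 at offsets 9–11.
Offset 10 falls in char 4's range; it's byte 2 of E6 8F 81 = 0x8F.

0x8F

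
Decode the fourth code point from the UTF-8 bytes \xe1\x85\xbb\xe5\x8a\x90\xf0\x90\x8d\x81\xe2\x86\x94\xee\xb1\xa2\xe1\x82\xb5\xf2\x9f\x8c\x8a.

U+2194

Offset 0: leading byte 0xE1 = 11100001 → 3-byte char #1 = E1 85 BB.
Offset 3: leading byte 0xE5 = 11100101 → 3-byte char #2 = E5 8A 90.
Offset 6: leading byte 0xF0 = 11110000 → 4-byte char #3 = F0 90 8D 81.
Offset 10: leading byte 0xE2 = 11100010 → 3-byte char #4 = E2 86 94.
Leading byte 0xE2 = 11100010 matches 1110xxxx → 3-byte sequence.
Byte 1: 0xE2 = 11100010, payload 0010 (4 bits).
Byte 2: 0x86 = 10000110 (10xxxxxx ✓), payload 000110.
Byte 3: 0x94 = 10010100 (10xxxxxx ✓), payload 010100.
Concatenate: 0010000110010100 = 0x2194 (16 bits → U+2194).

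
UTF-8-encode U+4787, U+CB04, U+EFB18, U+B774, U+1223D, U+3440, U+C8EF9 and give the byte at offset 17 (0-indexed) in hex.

0xE3

U+4787 → 3-byte form E4 9E 87 at offsets 0–2.
U+CB04 → 3-byte form EC AC 84 at offsets 3–5.
U+EFB18 → 4-byte form F3 AF AC 98 at offsets 6–9.
U+B774 → 3-byte form EB 9D B4 at offsets 10–12.
U+1223D → 4-byte form F0 92 88 BD at offsets 13–16.
U+3440 → 3-byte form E3 91 80 at offsets 17–19.
Offset 17 falls in char 6's range; it's byte 1 of E3 91 80 = 0xE3.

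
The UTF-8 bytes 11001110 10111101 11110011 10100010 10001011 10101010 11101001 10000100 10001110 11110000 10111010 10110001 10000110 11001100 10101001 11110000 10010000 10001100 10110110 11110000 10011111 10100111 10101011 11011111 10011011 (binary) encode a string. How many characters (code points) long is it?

Byte at offset 0: 0xCE = 11001110 → 2-byte char (#1). Advance 2.
Byte at offset 2: 0xF3 = 11110011 → 4-byte char (#2). Advance 4.
Byte at offset 6: 0xE9 = 11101001 → 3-byte char (#3). Advance 3.
Byte at offset 9: 0xF0 = 11110000 → 4-byte char (#4). Advance 4.
Byte at offset 13: 0xCC = 11001100 → 2-byte char (#5). Advance 2.
Byte at offset 15: 0xF0 = 11110000 → 4-byte char (#6). Advance 4.
Byte at offset 19: 0xF0 = 11110000 → 4-byte char (#7). Advance 4.
Byte at offset 23: 0xDF = 11011111 → 2-byte char (#8). Advance 2.
Reached end at offset 25 after 8 code points.

8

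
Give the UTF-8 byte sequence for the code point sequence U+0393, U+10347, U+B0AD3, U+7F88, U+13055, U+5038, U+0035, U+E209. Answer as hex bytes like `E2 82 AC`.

U+0393: 2-byte form → CE 93.
U+10347: 4-byte form → F0 90 8D 87.
U+B0AD3: 4-byte form → F2 B0 AB 93.
U+7F88: 3-byte form → E7 BE 88.
U+13055: 4-byte form → F0 93 81 95.
U+5038: 3-byte form → E5 80 B8.
U+0035: 1-byte form → 35.
U+E209: 3-byte form → EE 88 89.
Concatenated (24 bytes): CE 93 F0 90 8D 87 F2 B0 AB 93 E7 BE 88 F0 93 81 95 E5 80 B8 35 EE 88 89.

CE 93 F0 90 8D 87 F2 B0 AB 93 E7 BE 88 F0 93 81 95 E5 80 B8 35 EE 88 89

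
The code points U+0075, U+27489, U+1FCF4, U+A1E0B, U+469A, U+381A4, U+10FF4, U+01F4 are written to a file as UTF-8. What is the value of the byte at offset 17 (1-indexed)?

0xF0

1-indexed offset 17 is 0-indexed offset 16.
U+0075 → 1-byte form 75 at offsets 0–0.
U+27489 → 4-byte form F0 A7 92 89 at offsets 1–4.
U+1FCF4 → 4-byte form F0 9F B3 B4 at offsets 5–8.
U+A1E0B → 4-byte form F2 A1 B8 8B at offsets 9–12.
U+469A → 3-byte form E4 9A 9A at offsets 13–15.
U+381A4 → 4-byte form F0 B8 86 A4 at offsets 16–19.
Offset 16 falls in char 6's range; it's byte 1 of F0 B8 86 A4 = 0xF0.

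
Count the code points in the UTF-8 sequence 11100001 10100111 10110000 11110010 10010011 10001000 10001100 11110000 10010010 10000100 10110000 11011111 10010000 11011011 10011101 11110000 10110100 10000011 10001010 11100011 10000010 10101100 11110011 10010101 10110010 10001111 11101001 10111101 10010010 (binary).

9

Byte at offset 0: 0xE1 = 11100001 → 3-byte char (#1). Advance 3.
Byte at offset 3: 0xF2 = 11110010 → 4-byte char (#2). Advance 4.
Byte at offset 7: 0xF0 = 11110000 → 4-byte char (#3). Advance 4.
Byte at offset 11: 0xDF = 11011111 → 2-byte char (#4). Advance 2.
Byte at offset 13: 0xDB = 11011011 → 2-byte char (#5). Advance 2.
Byte at offset 15: 0xF0 = 11110000 → 4-byte char (#6). Advance 4.
Byte at offset 19: 0xE3 = 11100011 → 3-byte char (#7). Advance 3.
Byte at offset 22: 0xF3 = 11110011 → 4-byte char (#8). Advance 4.
Byte at offset 26: 0xE9 = 11101001 → 3-byte char (#9). Advance 3.
Reached end at offset 29 after 9 code points.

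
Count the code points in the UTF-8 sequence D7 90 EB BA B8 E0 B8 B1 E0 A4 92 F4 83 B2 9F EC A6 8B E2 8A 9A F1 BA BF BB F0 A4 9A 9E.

9

Byte at offset 0: 0xD7 = 11010111 → 2-byte char (#1). Advance 2.
Byte at offset 2: 0xEB = 11101011 → 3-byte char (#2). Advance 3.
Byte at offset 5: 0xE0 = 11100000 → 3-byte char (#3). Advance 3.
Byte at offset 8: 0xE0 = 11100000 → 3-byte char (#4). Advance 3.
Byte at offset 11: 0xF4 = 11110100 → 4-byte char (#5). Advance 4.
Byte at offset 15: 0xEC = 11101100 → 3-byte char (#6). Advance 3.
Byte at offset 18: 0xE2 = 11100010 → 3-byte char (#7). Advance 3.
Byte at offset 21: 0xF1 = 11110001 → 4-byte char (#8). Advance 4.
Byte at offset 25: 0xF0 = 11110000 → 4-byte char (#9). Advance 4.
Reached end at offset 29 after 9 code points.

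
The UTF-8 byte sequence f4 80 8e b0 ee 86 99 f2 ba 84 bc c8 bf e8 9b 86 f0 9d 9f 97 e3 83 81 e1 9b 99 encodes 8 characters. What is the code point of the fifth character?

U+86C6

Offset 0: leading byte 0xF4 = 11110100 → 4-byte char #1 = F4 80 8E B0.
Offset 4: leading byte 0xEE = 11101110 → 3-byte char #2 = EE 86 99.
Offset 7: leading byte 0xF2 = 11110010 → 4-byte char #3 = F2 BA 84 BC.
Offset 11: leading byte 0xC8 = 11001000 → 2-byte char #4 = C8 BF.
Offset 13: leading byte 0xE8 = 11101000 → 3-byte char #5 = E8 9B 86.
Leading byte 0xE8 = 11101000 matches 1110xxxx → 3-byte sequence.
Byte 1: 0xE8 = 11101000, payload 1000 (4 bits).
Byte 2: 0x9B = 10011011 (10xxxxxx ✓), payload 011011.
Byte 3: 0x86 = 10000110 (10xxxxxx ✓), payload 000110.
Concatenate: 1000011011000110 = 0x86C6 (16 bits → U+86C6).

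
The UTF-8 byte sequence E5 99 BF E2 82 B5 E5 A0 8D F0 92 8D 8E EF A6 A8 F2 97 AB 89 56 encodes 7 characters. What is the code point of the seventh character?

Offset 0: leading byte 0xE5 = 11100101 → 3-byte char #1 = E5 99 BF.
Offset 3: leading byte 0xE2 = 11100010 → 3-byte char #2 = E2 82 B5.
Offset 6: leading byte 0xE5 = 11100101 → 3-byte char #3 = E5 A0 8D.
Offset 9: leading byte 0xF0 = 11110000 → 4-byte char #4 = F0 92 8D 8E.
Offset 13: leading byte 0xEF = 11101111 → 3-byte char #5 = EF A6 A8.
Offset 16: leading byte 0xF2 = 11110010 → 4-byte char #6 = F2 97 AB 89.
Offset 20: leading byte 0x56 = 01010110 → 1-byte char #7 = 56.
Leading byte 0x56 = 01010110 matches 0xxxxxxx → 1-byte sequence.
Byte 1: 0x56 = 01010110, payload 1010110 (7 bits).
Concatenate: 1010110 = 0x56 (7 bits → U+0056).

U+0056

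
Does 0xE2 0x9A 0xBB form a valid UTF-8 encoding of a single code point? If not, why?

valid

Leading byte 0xE2 = 11100010 → 3-byte form.
Continuation bytes 0x9A=10011010, 0xBB=10111011 all match 10xxxxxx.
Decoded value 0x26BB is ≥ 0x800 (shortest form) and not a surrogate.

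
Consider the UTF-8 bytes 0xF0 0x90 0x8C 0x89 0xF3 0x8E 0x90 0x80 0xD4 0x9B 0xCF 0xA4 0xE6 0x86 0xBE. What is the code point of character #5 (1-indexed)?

Offset 0: leading byte 0xF0 = 11110000 → 4-byte char #1 = F0 90 8C 89.
Offset 4: leading byte 0xF3 = 11110011 → 4-byte char #2 = F3 8E 90 80.
Offset 8: leading byte 0xD4 = 11010100 → 2-byte char #3 = D4 9B.
Offset 10: leading byte 0xCF = 11001111 → 2-byte char #4 = CF A4.
Offset 12: leading byte 0xE6 = 11100110 → 3-byte char #5 = E6 86 BE.
Leading byte 0xE6 = 11100110 matches 1110xxxx → 3-byte sequence.
Byte 1: 0xE6 = 11100110, payload 0110 (4 bits).
Byte 2: 0x86 = 10000110 (10xxxxxx ✓), payload 000110.
Byte 3: 0xBE = 10111110 (10xxxxxx ✓), payload 111110.
Concatenate: 0110000110111110 = 0x61BE (16 bits → U+61BE).

U+61BE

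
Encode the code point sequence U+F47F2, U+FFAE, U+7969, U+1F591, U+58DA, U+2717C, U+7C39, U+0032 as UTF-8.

U+F47F2: 4-byte form → F3 B4 9F B2.
U+FFAE: 3-byte form → EF BE AE.
U+7969: 3-byte form → E7 A5 A9.
U+1F591: 4-byte form → F0 9F 96 91.
U+58DA: 3-byte form → E5 A3 9A.
U+2717C: 4-byte form → F0 A7 85 BC.
U+7C39: 3-byte form → E7 B0 B9.
U+0032: 1-byte form → 32.
Concatenated (25 bytes): F3 B4 9F B2 EF BE AE E7 A5 A9 F0 9F 96 91 E5 A3 9A F0 A7 85 BC E7 B0 B9 32.

F3 B4 9F B2 EF BE AE E7 A5 A9 F0 9F 96 91 E5 A3 9A F0 A7 85 BC E7 B0 B9 32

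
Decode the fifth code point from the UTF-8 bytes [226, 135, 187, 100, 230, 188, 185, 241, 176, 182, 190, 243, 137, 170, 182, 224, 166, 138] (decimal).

Offset 0: leading byte 0xE2 = 11100010 → 3-byte char #1 = E2 87 BB.
Offset 3: leading byte 0x64 = 01100100 → 1-byte char #2 = 64.
Offset 4: leading byte 0xE6 = 11100110 → 3-byte char #3 = E6 BC B9.
Offset 7: leading byte 0xF1 = 11110001 → 4-byte char #4 = F1 B0 B6 BE.
Offset 11: leading byte 0xF3 = 11110011 → 4-byte char #5 = F3 89 AA B6.
Leading byte 0xF3 = 11110011 matches 11110xxx → 4-byte sequence.
Byte 1: 0xF3 = 11110011, payload 011 (3 bits).
Byte 2: 0x89 = 10001001 (10xxxxxx ✓), payload 001001.
Byte 3: 0xAA = 10101010 (10xxxxxx ✓), payload 101010.
Byte 4: 0xB6 = 10110110 (10xxxxxx ✓), payload 110110.
Concatenate: 011001001101010110110 = 0xC9AB6 (21 bits → U+C9AB6).

U+C9AB6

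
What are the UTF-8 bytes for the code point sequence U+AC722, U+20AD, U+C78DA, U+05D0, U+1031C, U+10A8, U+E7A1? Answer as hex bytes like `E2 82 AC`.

U+AC722: 4-byte form → F2 AC 9C A2.
U+20AD: 3-byte form → E2 82 AD.
U+C78DA: 4-byte form → F3 87 A3 9A.
U+05D0: 2-byte form → D7 90.
U+1031C: 4-byte form → F0 90 8C 9C.
U+10A8: 3-byte form → E1 82 A8.
U+E7A1: 3-byte form → EE 9E A1.
Concatenated (23 bytes): F2 AC 9C A2 E2 82 AD F3 87 A3 9A D7 90 F0 90 8C 9C E1 82 A8 EE 9E A1.

F2 AC 9C A2 E2 82 AD F3 87 A3 9A D7 90 F0 90 8C 9C E1 82 A8 EE 9E A1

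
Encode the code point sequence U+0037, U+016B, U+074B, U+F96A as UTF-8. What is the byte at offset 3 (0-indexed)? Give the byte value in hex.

U+0037 → 1-byte form 37 at offsets 0–0.
U+016B → 2-byte form C5 AB at offsets 1–2.
U+074B → 2-byte form DD 8B at offsets 3–4.
Offset 3 falls in char 3's range; it's byte 1 of DD 8B = 0xDD.

0xDD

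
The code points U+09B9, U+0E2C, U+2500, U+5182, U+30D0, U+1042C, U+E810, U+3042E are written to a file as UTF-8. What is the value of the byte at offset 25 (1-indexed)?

0x90

1-indexed offset 25 is 0-indexed offset 24.
U+09B9 → 3-byte form E0 A6 B9 at offsets 0–2.
U+0E2C → 3-byte form E0 B8 AC at offsets 3–5.
U+2500 → 3-byte form E2 94 80 at offsets 6–8.
U+5182 → 3-byte form E5 86 82 at offsets 9–11.
U+30D0 → 3-byte form E3 83 90 at offsets 12–14.
U+1042C → 4-byte form F0 90 90 AC at offsets 15–18.
U+E810 → 3-byte form EE A0 90 at offsets 19–21.
U+3042E → 4-byte form F0 B0 90 AE at offsets 22–25.
Offset 24 falls in char 8's range; it's byte 3 of F0 B0 90 AE = 0x90.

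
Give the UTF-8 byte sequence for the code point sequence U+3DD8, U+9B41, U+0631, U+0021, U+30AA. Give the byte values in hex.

U+3DD8: 3-byte form → E3 B7 98.
U+9B41: 3-byte form → E9 AD 81.
U+0631: 2-byte form → D8 B1.
U+0021: 1-byte form → 21.
U+30AA: 3-byte form → E3 82 AA.
Concatenated (12 bytes): E3 B7 98 E9 AD 81 D8 B1 21 E3 82 AA.

E3 B7 98 E9 AD 81 D8 B1 21 E3 82 AA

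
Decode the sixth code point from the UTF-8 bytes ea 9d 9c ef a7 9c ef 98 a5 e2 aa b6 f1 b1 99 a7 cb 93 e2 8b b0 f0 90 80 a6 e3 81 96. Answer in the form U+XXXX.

Offset 0: leading byte 0xEA = 11101010 → 3-byte char #1 = EA 9D 9C.
Offset 3: leading byte 0xEF = 11101111 → 3-byte char #2 = EF A7 9C.
Offset 6: leading byte 0xEF = 11101111 → 3-byte char #3 = EF 98 A5.
Offset 9: leading byte 0xE2 = 11100010 → 3-byte char #4 = E2 AA B6.
Offset 12: leading byte 0xF1 = 11110001 → 4-byte char #5 = F1 B1 99 A7.
Offset 16: leading byte 0xCB = 11001011 → 2-byte char #6 = CB 93.
Leading byte 0xCB = 11001011 matches 110xxxxx → 2-byte sequence.
Byte 1: 0xCB = 11001011, payload 01011 (5 bits).
Byte 2: 0x93 = 10010011 (10xxxxxx ✓), payload 010011.
Concatenate: 01011010011 = 0x2D3 (11 bits → U+02D3).

U+02D3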